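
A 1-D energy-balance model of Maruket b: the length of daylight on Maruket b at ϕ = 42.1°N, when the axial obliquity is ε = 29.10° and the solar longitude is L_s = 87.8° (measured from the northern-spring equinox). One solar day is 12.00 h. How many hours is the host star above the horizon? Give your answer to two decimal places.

8.01 h

Solar declination: sin δ = sin ε · sin L_s = sin 29.10° × sin 87.8° = 0.48598, so δ = +29.076°.
cos h₀ = −tan ϕ · tan δ = −tan(+42.1°) × tan(+29.076°) = -0.5024, so h₀ = 2.0972 rad = 120.16°.
Daylight = 2h₀/(2π) × 12.00 h = (2.0972/π) × 12.00 = 8.01 h.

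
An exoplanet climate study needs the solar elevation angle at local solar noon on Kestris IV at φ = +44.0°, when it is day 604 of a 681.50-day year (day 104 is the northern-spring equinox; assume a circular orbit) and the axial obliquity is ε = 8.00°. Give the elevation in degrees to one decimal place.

38.0°

Solar longitude: λ_s = 360° × (604 − 104)/681.50 = 264.123°.
sin δ = sin 8.00° × sin 264.123° = -0.13844, so δ = -7.958°.
At local noon the hour angle is zero, so the zenith angle equals |φ − δ| = |+44.0° − (-7.958°)| = 51.958°.
Elevation = 90° − 51.958° = 38.0°.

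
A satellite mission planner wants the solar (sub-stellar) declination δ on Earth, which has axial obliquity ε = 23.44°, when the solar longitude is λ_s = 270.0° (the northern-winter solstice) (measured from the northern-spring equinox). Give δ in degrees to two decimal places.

sin δ = sin ε · sin λ_s = sin 23.44° × sin 270.0° = -0.397789.
δ = arcsin(-0.397789) = -23.44°.

δ = -23.44°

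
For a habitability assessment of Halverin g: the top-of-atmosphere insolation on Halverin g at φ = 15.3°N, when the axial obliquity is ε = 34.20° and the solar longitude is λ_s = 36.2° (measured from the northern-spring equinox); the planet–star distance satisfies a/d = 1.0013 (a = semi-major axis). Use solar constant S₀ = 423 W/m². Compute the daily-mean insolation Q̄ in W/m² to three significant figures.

Solar declination: sin δ = sin ε · sin λ_s = sin 34.20° × sin 36.2° = 0.33197, so δ = +19.388°.
cos H₀ = −tan(+15.3°) tan(+19.388°) = -0.0963, H₀ = 1.6672 rad.
Bracket: H₀ sin φ sin δ + cos φ cos δ sin H₀ = 1.6672×0.26387×0.33197 + 0.96456×0.94329×0.99535 = 0.146042 + 0.905629 = 1.051671.
Inverse-square distance factor (a/d)² = 1.0013² = 1.002602.
Q̄ = (S₀/π) × 1.002602 × [bracket] = (423/π) × 1.002602 × 1.051671 = 142.0 W/m².

Q̄ ≈ 142 W/m²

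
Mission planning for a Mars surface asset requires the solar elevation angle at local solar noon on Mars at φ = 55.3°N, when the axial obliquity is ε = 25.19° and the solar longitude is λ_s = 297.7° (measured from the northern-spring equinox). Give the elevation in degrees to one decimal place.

Solar declination: sin δ = sin ε · sin λ_s = sin 25.19° × sin 297.7° = -0.37684, so δ = -22.138°.
At local noon the hour angle is zero, so the zenith angle equals |φ − δ| = |+55.3° − (-22.138°)| = 77.438°.
Elevation = 90° − 77.438° = 12.6°.

12.6°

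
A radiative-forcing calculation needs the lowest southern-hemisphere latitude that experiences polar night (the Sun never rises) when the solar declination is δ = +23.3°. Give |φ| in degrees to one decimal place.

|φ| = 66.7°

Polar night requires cos H₀ = −tan φ tan δ ≥ 1, i.e. tan φ tan δ ≤ −1.
The boundary is |tan φ| · |tan δ| = 1, so |φ| = 90° − |δ| = 90° − 23.3° = 66.7° in the southern hemisphere.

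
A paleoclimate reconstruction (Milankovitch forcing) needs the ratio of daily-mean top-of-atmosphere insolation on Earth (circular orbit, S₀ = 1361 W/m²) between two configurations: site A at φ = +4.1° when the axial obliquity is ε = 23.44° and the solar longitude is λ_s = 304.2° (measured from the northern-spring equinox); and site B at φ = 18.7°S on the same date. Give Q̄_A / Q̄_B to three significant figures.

— Configuration A (φ=+4.1°):
Solar declination: sin δ = sin ε · sin λ_s = sin 23.44° × sin 304.2° = -0.32900, so δ = -19.208°.
cos H₀ = −tan(+4.1°) tan(-19.208°) = 0.0250, H₀ = 1.5458 rad.
Bracket: H₀ sin φ sin δ + cos φ cos δ sin H₀ = 1.5458×0.07150×-0.32900 + 0.99744×0.94433×0.99969 = -0.036363 + 0.941621 = 0.905258.
Q̄ = (S₀/π) × [bracket] = (1361/π) × 0.905258 = 392.18 W/m².
— Configuration B (φ=-18.7°):
cos H₀ = −tan(-18.7°) tan(-19.208°) = -0.1179, H₀ = 1.6890 rad.
Bracket: H₀ sin φ sin δ + cos φ cos δ sin H₀ = 1.6890×-0.32061×-0.32900 + 0.94721×0.94433×0.99302 = 0.178157 + 0.888235 = 1.066392.
Q̄ = (S₀/π) × [bracket] = (1361/π) × 1.066392 = 461.98 W/m².
Ratio Q̄_A / Q̄_B = 392.18 / 461.98 = 0.8489.

Q̄_A / Q̄_B ≈ 0.849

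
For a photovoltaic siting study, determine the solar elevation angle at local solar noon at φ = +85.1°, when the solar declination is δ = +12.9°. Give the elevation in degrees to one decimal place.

17.8°

At local noon the hour angle is zero, so the zenith angle equals |φ − δ| = |+85.1° − (+12.900°)| = 72.200°.
Elevation = 90° − 72.200° = 17.8°.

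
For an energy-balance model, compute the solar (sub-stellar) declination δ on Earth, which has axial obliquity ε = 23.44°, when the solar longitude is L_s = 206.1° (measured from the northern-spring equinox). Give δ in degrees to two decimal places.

sin δ = sin ε · sin L_s = sin 23.44° × sin 206.1° = -0.175003.
δ = arcsin(-0.175003) = -10.08°.

δ = -10.08°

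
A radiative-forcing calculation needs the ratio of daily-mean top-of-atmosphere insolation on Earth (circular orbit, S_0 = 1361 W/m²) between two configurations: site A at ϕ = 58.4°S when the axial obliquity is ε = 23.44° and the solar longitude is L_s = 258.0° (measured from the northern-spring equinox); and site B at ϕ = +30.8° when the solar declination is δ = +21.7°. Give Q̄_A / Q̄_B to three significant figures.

— Configuration A (ϕ=-58.4°):
Solar declination: sin δ = sin ε · sin L_s = sin 23.44° × sin 258.0° = -0.38910, so δ = -22.898°.
cos h₀ = −tan(-58.4°) tan(-22.898°) = -0.6866, h₀ = 2.3276 rad.
Bracket: h₀ sin ϕ sin δ + cos ϕ cos δ sin h₀ = 2.3276×-0.85173×-0.38910 + 0.52399×0.92120×0.72706 = 0.771386 + 0.350952 = 1.122338.
Q̄ = (S_0/π) × [bracket] = (1361/π) × 1.122338 = 486.22 W/m².
— Configuration B (ϕ=+30.8°):
cos h₀ = −tan(+30.8°) tan(+21.700°) = -0.2372, h₀ = 1.8103 rad.
Bracket: h₀ sin ϕ sin δ + cos ϕ cos δ sin h₀ = 1.8103×0.51204×0.36975 + 0.85896×0.92913×0.97145 = 0.342738 + 0.775300 = 1.118038.
Q̄ = (S_0/π) × [bracket] = (1361/π) × 1.118038 = 484.36 W/m².
Ratio Q̄_A / Q̄_B = 486.22 / 484.36 = 1.004.

Q̄_A / Q̄_B ≈ 1.00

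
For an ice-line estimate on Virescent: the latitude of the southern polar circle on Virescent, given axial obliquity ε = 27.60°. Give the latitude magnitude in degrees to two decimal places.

62.40°

The polar circle is the lowest latitude that experiences at least one full rotation of continuous darkness at the northern-summer solstice; it lies at |ϕ| = 90° − ε = 90° − 27.60° = 62.40°.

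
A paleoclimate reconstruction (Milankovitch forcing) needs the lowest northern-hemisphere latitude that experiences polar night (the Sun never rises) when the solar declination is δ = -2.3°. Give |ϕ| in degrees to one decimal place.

|ϕ| = 87.7°

Polar night requires cos h₀ = −tan ϕ tan δ ≥ 1, i.e. tan ϕ tan δ ≤ −1.
The boundary is |tan ϕ| · |tan δ| = 1, so |ϕ| = 90° − |δ| = 90° − 2.3° = 87.7° in the northern hemisphere.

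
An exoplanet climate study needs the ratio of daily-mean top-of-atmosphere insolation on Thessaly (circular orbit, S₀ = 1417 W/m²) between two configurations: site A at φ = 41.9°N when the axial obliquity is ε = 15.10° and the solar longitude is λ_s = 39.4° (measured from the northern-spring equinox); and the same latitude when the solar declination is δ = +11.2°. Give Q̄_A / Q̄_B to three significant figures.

— Configuration A (φ=+41.9°):
Solar declination: sin δ = sin ε · sin λ_s = sin 15.10° × sin 39.4° = 0.16535, so δ = +9.518°.
cos H₀ = −tan(+41.9°) tan(+9.518°) = -0.1504, H₀ = 1.7218 rad.
Bracket: H₀ sin φ sin δ + cos φ cos δ sin H₀ = 1.7218×0.66783×0.16535 + 0.74431×0.98623×0.98862 = 0.190131 + 0.725707 = 0.915838.
Q̄ = (S₀/π) × [bracket] = (1417/π) × 0.915838 = 413.08 W/m².
— Configuration B (φ=+41.9°):
cos H₀ = −tan(+41.9°) tan(+11.200°) = -0.1777, H₀ = 1.7494 rad.
Bracket: H₀ sin φ sin δ + cos φ cos δ sin H₀ = 1.7494×0.66783×0.19423 + 0.74431×0.98096×0.98409 = 0.226919 + 0.718522 = 0.945441.
Q̄ = (S₀/π) × [bracket] = (1417/π) × 0.945441 = 426.44 W/m².
Ratio Q̄_A / Q̄_B = 413.08 / 426.44 = 0.9687.

Q̄_A / Q̄_B ≈ 0.969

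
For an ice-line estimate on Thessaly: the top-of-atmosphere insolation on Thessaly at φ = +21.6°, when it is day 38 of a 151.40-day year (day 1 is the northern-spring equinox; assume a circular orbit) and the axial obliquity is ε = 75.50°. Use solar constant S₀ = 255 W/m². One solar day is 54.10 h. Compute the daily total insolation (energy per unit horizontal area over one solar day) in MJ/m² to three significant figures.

17.7 MJ/m²

Solar longitude: λ_s = 360° × (38 − 1)/151.40 = 87.979°.
sin δ = sin 75.50° × sin 87.979° = 0.96755, so δ = +75.363°.
cos H₀ = −tan(+21.6°) tan(+75.363°) = -1.5160 ≤ −1 ⇒ polar day, H₀ = π.
Bracket: H₀ sin φ sin δ + cos φ cos δ sin H₀ = 3.1416×0.36812×0.96755 + 0.92978×0.25270×0.00000 = 1.118958 + 0.000000 = 1.118958.
Q̄ = (S₀/π) × [bracket] = (255/π) × 1.118958 = 90.825 W/m².
Daily total = Q̄ × 54.10 h × 3600 s/h = 90.825 × 54.10 × 3600 / 10⁶ = 17.69 MJ/m².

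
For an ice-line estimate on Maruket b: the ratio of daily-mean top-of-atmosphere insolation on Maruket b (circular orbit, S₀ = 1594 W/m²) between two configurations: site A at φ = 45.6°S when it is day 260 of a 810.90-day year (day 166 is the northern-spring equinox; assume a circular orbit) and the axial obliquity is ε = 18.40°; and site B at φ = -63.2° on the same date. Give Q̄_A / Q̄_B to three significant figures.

— Configuration A (φ=-45.6°):
Solar longitude: λ_s = 360° × (260 − 166)/810.90 = 41.731°.
sin δ = sin 18.40° × sin 41.731° = 0.21011, so δ = +12.129°.
cos H₀ = −tan(-45.6°) tan(+12.129°) = 0.2195, H₀ = 1.3495 rad.
Bracket: H₀ sin φ sin δ + cos φ cos δ sin H₀ = 1.3495×-0.71447×0.21011 + 0.69966×0.97768×0.97562 = -0.202583 + 0.667367 = 0.464784.
Q̄ = (S₀/π) × [bracket] = (1594/π) × 0.464784 = 235.82 W/m².
— Configuration B (φ=-63.2°):
cos H₀ = −tan(-63.2°) tan(+12.129°) = 0.4254, H₀ = 1.1313 rad.
Bracket: H₀ sin φ sin δ + cos φ cos δ sin H₀ = 1.1313×-0.89259×0.21011 + 0.45088×0.97768×0.90499 = -0.212166 + 0.398934 = 0.186768.
Q̄ = (S₀/π) × [bracket] = (1594/π) × 0.186768 = 94.763 W/m².
Ratio Q̄_A / Q̄_B = 235.82 / 94.763 = 2.489.

Q̄_A / Q̄_B ≈ 2.49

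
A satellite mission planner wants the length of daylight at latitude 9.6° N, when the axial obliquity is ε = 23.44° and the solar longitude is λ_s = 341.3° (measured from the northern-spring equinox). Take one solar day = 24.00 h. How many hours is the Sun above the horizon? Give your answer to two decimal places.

11.83 h

Solar declination: sin δ = sin ε · sin λ_s = sin 23.44° × sin 341.3° = -0.12754, so δ = -7.327°.
cos H₀ = −tan φ · tan δ = −tan(+9.6°) × tan(-7.327°) = 0.0217, so H₀ = 1.5490 rad = 88.75°.
Daylight = 2H₀/(2π) × 24.00 h = (1.5490/π) × 24.00 = 11.83 h.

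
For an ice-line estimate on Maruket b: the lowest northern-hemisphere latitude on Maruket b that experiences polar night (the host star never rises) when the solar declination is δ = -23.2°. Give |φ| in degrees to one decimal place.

|φ| = 66.8°

Polar night requires cos H₀ = −tan φ tan δ ≥ 1, i.e. tan φ tan δ ≤ −1.
The boundary is |tan φ| · |tan δ| = 1, so |φ| = 90° − |δ| = 90° − 23.2° = 66.8° in the northern hemisphere.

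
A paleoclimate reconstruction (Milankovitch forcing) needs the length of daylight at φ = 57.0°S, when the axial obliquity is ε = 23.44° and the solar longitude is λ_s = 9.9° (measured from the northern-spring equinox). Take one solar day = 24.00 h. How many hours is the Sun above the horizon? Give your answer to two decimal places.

Solar declination: sin δ = sin ε · sin λ_s = sin 23.44° × sin 9.9° = 0.06839, so δ = +3.922°.
cos H₀ = −tan φ · tan δ = −tan(-57.0°) × tan(+3.922°) = 0.1056, so H₀ = 1.4650 rad = 83.94°.
Daylight = 2H₀/(2π) × 24.00 h = (1.4650/π) × 24.00 = 11.19 h.

11.19 h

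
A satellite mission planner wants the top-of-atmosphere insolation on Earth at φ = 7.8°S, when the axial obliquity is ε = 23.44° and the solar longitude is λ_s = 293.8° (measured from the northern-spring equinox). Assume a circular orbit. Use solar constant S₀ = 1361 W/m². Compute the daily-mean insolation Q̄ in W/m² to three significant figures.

Solar declination: sin δ = sin ε · sin λ_s = sin 23.44° × sin 293.8° = -0.36396, so δ = -21.344°.
cos H₀ = −tan(-7.8°) tan(-21.344°) = -0.0535, H₀ = 1.6243 rad.
Bracket: H₀ sin φ sin δ + cos φ cos δ sin H₀ = 1.6243×-0.13572×-0.36396 + 0.99075×0.93141×0.99857 = 0.080235 + 0.921475 = 1.001710.
Q̄ = (S₀/π) × [bracket] = (1361/π) × 1.001710 = 434.0 W/m².

Q̄ ≈ 434 W/m²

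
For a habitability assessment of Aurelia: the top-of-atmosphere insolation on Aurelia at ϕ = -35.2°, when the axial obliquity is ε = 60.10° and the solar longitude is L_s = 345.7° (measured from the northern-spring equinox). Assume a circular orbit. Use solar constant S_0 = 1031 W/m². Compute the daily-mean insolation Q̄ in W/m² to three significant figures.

Solar declination: sin δ = sin ε · sin L_s = sin 60.10° × sin 345.7° = -0.21412, so δ = -12.364°.
cos h₀ = −tan(-35.2°) tan(-12.364°) = -0.1546, h₀ = 1.7261 rad.
Bracket: h₀ sin ϕ sin δ + cos ϕ cos δ sin h₀ = 1.7261×-0.57643×-0.21412 + 0.81714×0.97681×0.98797 = 0.213044 + 0.788588 = 1.001632.
Q̄ = (S_0/π) × [bracket] = (1031/π) × 1.001632 = 328.7 W/m².

Q̄ ≈ 329 W/m²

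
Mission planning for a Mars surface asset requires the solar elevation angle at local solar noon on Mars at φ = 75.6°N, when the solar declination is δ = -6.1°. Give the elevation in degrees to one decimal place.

At local noon the hour angle is zero, so the zenith angle equals |φ − δ| = |+75.6° − (-6.100°)| = 81.700°.
Elevation = 90° − 81.700° = 8.3°.

8.3°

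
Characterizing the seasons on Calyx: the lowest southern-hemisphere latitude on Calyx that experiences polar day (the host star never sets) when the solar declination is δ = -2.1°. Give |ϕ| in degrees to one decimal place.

|ϕ| = 87.9°

Polar day requires cos h₀ = −tan ϕ tan δ ≤ −1, i.e. tan ϕ tan δ ≥ 1.
The boundary is |tan ϕ| · |tan δ| = 1, so |ϕ| = 90° − |δ| = 90° − 2.1° = 87.9° in the southern hemisphere.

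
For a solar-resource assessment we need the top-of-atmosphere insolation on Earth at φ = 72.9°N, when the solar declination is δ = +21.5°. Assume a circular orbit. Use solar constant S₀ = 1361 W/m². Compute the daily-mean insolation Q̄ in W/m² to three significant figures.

cos H₀ = −tan(+72.9°) tan(+21.500°) = -1.2804 ≤ −1 ⇒ polar day, H₀ = π.
Bracket: H₀ sin φ sin δ + cos φ cos δ sin H₀ = 3.1416×0.95579×0.36650 + 0.29404×0.93042×0.00000 = 1.100493 + 0.000000 = 1.100493.
Q̄ = (S₀/π) × [bracket] = (1361/π) × 1.100493 = 476.8 W/m².

Q̄ ≈ 477 W/m²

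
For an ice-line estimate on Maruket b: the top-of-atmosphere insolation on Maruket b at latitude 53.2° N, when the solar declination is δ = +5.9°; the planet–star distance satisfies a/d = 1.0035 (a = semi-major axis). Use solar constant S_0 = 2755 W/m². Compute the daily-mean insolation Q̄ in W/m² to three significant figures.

cos h₀ = −tan(+53.2°) tan(+5.900°) = -0.1381, h₀ = 1.7094 rad.
Bracket: h₀ sin ϕ sin δ + cos ϕ cos δ sin h₀ = 1.7094×0.80073×0.10279 + 0.59902×0.99470×0.99041 = 0.140696 + 0.590131 = 0.730827.
Inverse-square distance factor (a/d)² = 1.0035² = 1.007012.
Q̄ = (S_0/π) × 1.007012 × [bracket] = (2755/π) × 1.007012 × 0.730827 = 645.4 W/m².

Q̄ ≈ 645 W/m²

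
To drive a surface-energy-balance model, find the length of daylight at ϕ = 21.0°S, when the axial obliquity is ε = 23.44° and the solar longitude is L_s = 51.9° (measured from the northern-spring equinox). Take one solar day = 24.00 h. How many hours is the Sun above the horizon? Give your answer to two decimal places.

Solar declination: sin δ = sin ε · sin L_s = sin 23.44° × sin 51.9° = 0.31303, so δ = +18.242°.
cos h₀ = −tan ϕ · tan δ = −tan(-21.0°) × tan(+18.242°) = 0.1265, so h₀ = 1.4439 rad = 82.73°.
Daylight = 2h₀/(2π) × 24.00 h = (1.4439/π) × 24.00 = 11.03 h.

11.03 h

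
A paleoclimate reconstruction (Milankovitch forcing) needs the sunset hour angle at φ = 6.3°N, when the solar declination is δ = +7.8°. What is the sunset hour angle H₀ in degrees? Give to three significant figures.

cos H₀ = −tan φ · tan δ = −tan(+6.3°) × tan(+7.800°) = -0.0151, so H₀ = 1.5859 rad = 90.87°.

H₀ = 90.9°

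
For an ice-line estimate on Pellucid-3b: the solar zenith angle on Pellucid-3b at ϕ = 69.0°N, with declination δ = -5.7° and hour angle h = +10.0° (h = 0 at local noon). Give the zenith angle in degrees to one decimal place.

cos θ_z = sin ϕ sin δ + cos ϕ cos δ cos h = -0.092723 + 0.351179 = 0.258456.
θ_z = arccos(0.258456) = 75.0°.

θ_z = 75.0°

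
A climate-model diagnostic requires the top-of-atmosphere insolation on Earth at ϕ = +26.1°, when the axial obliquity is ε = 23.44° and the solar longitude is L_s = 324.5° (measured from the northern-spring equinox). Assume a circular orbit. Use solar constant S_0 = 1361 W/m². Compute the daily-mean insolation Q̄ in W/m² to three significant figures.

Solar declination: sin δ = sin ε · sin L_s = sin 23.44° × sin 324.5° = -0.23100, so δ = -13.356°.
cos h₀ = −tan(+26.1°) tan(-13.356°) = 0.1163, h₀ = 1.4542 rad.
Bracket: h₀ sin ϕ sin δ + cos ϕ cos δ sin h₀ = 1.4542×0.43994×-0.23100 + 0.89803×0.97295×0.99321 = -0.147785 + 0.867806 = 0.720021.
Q̄ = (S_0/π) × [bracket] = (1361/π) × 0.720021 = 311.9 W/m².

Q̄ ≈ 312 W/m²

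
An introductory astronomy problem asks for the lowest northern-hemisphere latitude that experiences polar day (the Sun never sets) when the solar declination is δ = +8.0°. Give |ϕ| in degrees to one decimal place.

|ϕ| = 82.0°

Polar day requires cos h₀ = −tan ϕ tan δ ≤ −1, i.e. tan ϕ tan δ ≥ 1.
The boundary is |tan ϕ| · |tan δ| = 1, so |ϕ| = 90° − |δ| = 90° − 8.0° = 82.0° in the northern hemisphere.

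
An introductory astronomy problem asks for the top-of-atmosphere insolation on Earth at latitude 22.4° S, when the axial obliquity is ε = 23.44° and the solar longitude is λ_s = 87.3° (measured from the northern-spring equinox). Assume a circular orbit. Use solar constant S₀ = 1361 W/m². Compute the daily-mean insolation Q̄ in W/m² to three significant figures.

Solar declination: sin δ = sin ε · sin λ_s = sin 23.44° × sin 87.3° = 0.39735, so δ = +23.412°.
cos H₀ = −tan(-22.4°) tan(+23.412°) = 0.1785, H₀ = 1.3914 rad.
Bracket: H₀ sin φ sin δ + cos φ cos δ sin H₀ = 1.3914×-0.38107×0.39735 + 0.92455×0.91767×0.98395 = -0.210683 + 0.834814 = 0.624131.
Q̄ = (S₀/π) × [bracket] = (1361/π) × 0.624131 = 270.4 W/m².

Q̄ ≈ 270 W/m²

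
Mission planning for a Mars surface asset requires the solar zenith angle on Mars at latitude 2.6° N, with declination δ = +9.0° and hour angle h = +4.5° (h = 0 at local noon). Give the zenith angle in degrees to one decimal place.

cos θ_z = sin φ sin δ + cos φ cos δ cos h = 0.007096 + 0.983630 = 0.990726.
θ_z = arccos(0.990726) = 7.8°.

θ_z = 7.8°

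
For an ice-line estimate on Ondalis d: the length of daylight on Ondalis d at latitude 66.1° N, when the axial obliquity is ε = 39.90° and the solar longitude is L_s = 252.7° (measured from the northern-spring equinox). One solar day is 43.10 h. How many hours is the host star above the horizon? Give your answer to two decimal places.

0.00 h

Solar declination: sin δ = sin ε · sin L_s = sin 39.90° × sin 252.7° = -0.61243, so δ = -37.765°.
cos h₀ = −tan ϕ · tan δ = 1.7482 ≥ 1, so the host star never rises (polar night) and h₀ = 0.
Daylight = 2h₀/(2π) × 43.10 h = (0.0000/π) × 43.10 = 0.00 h.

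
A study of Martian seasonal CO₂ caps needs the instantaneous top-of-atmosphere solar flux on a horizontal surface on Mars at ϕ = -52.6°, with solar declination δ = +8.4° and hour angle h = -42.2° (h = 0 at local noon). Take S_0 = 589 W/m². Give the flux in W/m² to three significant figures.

cos θ_z = sin ϕ sin δ + cos ϕ cos δ cos h = -0.116050 + 0.445120 = 0.329070.
Flux = S_0 · cos θ_z = 589 × 0.329070 = 193.8 W/m².

194 W/m²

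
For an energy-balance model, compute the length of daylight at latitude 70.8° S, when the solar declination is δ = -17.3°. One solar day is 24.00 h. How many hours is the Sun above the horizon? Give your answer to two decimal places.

cos H₀ = −tan φ · tan δ = −tan(-70.8°) × tan(-17.300°) = -0.8944, so H₀ = 2.6779 rad = 153.43°.
Daylight = 2H₀/(2π) × 24.00 h = (2.6779/π) × 24.00 = 20.46 h.

20.46 h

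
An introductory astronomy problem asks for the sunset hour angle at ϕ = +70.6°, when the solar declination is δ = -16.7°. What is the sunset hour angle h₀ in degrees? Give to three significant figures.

cos h₀ = −tan ϕ · tan δ = −tan(+70.6°) × tan(-16.700°) = 0.8519, so h₀ = 0.5511 rad = 31.58°.

h₀ = 31.6°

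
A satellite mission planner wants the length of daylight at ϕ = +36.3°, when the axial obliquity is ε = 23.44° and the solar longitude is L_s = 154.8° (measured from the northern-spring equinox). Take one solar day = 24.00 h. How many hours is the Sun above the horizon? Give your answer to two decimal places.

Solar declination: sin δ = sin ε · sin L_s = sin 23.44° × sin 154.8° = 0.16937, so δ = +9.751°.
cos h₀ = −tan ϕ · tan δ = −tan(+36.3°) × tan(+9.751°) = -0.1262, so h₀ = 1.6974 rad = 97.25°.
Daylight = 2h₀/(2π) × 24.00 h = (1.6974/π) × 24.00 = 12.97 h.

12.97 h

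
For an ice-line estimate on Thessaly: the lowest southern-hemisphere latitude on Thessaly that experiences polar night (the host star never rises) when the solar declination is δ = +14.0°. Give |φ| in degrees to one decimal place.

Polar night requires cos H₀ = −tan φ tan δ ≥ 1, i.e. tan φ tan δ ≤ −1.
The boundary is |tan φ| · |tan δ| = 1, so |φ| = 90° − |δ| = 90° − 14.0° = 76.0° in the southern hemisphere.

|φ| = 76.0°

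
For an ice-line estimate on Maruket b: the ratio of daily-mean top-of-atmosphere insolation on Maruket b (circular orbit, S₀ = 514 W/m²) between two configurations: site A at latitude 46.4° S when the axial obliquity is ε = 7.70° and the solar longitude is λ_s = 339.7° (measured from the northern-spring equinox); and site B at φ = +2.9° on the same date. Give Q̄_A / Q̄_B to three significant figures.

— Configuration A (φ=-46.4°):
Solar declination: sin δ = sin ε · sin λ_s = sin 7.70° × sin 339.7° = -0.04648, so δ = -2.664°.
cos H₀ = −tan(-46.4°) tan(-2.664°) = -0.0489, H₀ = 1.6197 rad.
Bracket: H₀ sin φ sin δ + cos φ cos δ sin H₀ = 1.6197×-0.72417×-0.04648 + 0.68962×0.99892×0.99881 = 0.054518 + 0.688055 = 0.742573.
Q̄ = (S₀/π) × [bracket] = (514/π) × 0.742573 = 121.49 W/m².
— Configuration B (φ=+2.9°):
cos H₀ = −tan(+2.9°) tan(-2.664°) = 0.0024, H₀ = 1.5684 rad.
Bracket: H₀ sin φ sin δ + cos φ cos δ sin H₀ = 1.5684×0.05059×-0.04648 + 0.99872×0.99892×1.00000 = -0.003688 + 0.997641 = 0.993953.
Q̄ = (S₀/π) × [bracket] = (514/π) × 0.993953 = 162.62 W/m².
Ratio Q̄_A / Q̄_B = 121.49 / 162.62 = 0.7471.

Q̄_A / Q̄_B ≈ 0.747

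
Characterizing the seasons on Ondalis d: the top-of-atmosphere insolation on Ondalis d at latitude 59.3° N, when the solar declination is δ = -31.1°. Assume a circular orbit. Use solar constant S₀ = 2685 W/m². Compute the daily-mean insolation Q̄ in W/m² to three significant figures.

Q̄ ≈ 0.00 W/m²

cos H₀ = −tan(+59.3°) tan(-31.100°) = 1.0160 ≥ 1 ⇒ polar night, H₀ = 0 and Q̄ = 0.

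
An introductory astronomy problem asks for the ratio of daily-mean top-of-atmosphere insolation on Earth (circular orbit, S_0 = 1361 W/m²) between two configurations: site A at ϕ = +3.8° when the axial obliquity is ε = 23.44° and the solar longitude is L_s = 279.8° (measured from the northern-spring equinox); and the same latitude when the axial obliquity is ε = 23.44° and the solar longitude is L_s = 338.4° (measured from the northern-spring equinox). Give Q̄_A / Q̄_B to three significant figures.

Q̄_A / Q̄_B ≈ 0.903

— Configuration A (ϕ=+3.8°):
Solar declination: sin δ = sin ε · sin L_s = sin 23.44° × sin 279.8° = -0.39198, so δ = -23.078°.
cos h₀ = −tan(+3.8°) tan(-23.078°) = 0.0283, h₀ = 1.5425 rad.
Bracket: h₀ sin ϕ sin δ + cos ϕ cos δ sin h₀ = 1.5425×0.06627×-0.39198 + 0.99780×0.91997×0.99960 = -0.040069 + 0.917579 = 0.877510.
Q̄ = (S_0/π) × [bracket] = (1361/π) × 0.877510 = 380.15 W/m².
— Configuration B (ϕ=+3.8°):
Solar declination: sin δ = sin ε · sin L_s = sin 23.44° × sin 338.4° = -0.14644, so δ = -8.420°.
cos h₀ = −tan(+3.8°) tan(-8.420°) = 0.0098, h₀ = 1.5610 rad.
Bracket: h₀ sin ϕ sin δ + cos ϕ cos δ sin h₀ = 1.5610×0.06627×-0.14644 + 0.99780×0.98922×0.99995 = -0.015149 + 0.986994 = 0.971845.
Q̄ = (S_0/π) × [bracket] = (1361/π) × 0.971845 = 421.02 W/m².
Ratio Q̄_A / Q̄_B = 380.15 / 421.02 = 0.9029.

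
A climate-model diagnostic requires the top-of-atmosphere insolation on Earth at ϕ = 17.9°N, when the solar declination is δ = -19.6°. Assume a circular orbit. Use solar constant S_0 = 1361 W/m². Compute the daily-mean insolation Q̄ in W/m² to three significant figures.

cos h₀ = −tan(+17.9°) tan(-19.600°) = 0.1150, h₀ = 1.4555 rad.
Bracket: h₀ sin ϕ sin δ + cos ϕ cos δ sin h₀ = 1.4555×0.30736×-0.33545 + 0.95159×0.94206×0.99336 = -0.150068 + 0.890502 = 0.740434.
Q̄ = (S_0/π) × [bracket] = (1361/π) × 0.740434 = 320.8 W/m².

Q̄ ≈ 321 W/m²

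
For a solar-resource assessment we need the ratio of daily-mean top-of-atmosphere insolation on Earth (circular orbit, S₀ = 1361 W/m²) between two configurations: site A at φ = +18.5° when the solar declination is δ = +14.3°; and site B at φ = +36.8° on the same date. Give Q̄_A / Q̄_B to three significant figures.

— Configuration A (φ=+18.5°):
cos H₀ = −tan(+18.5°) tan(+14.300°) = -0.0853, H₀ = 1.6562 rad.
Bracket: H₀ sin φ sin δ + cos φ cos δ sin H₀ = 1.6562×0.31730×0.24700 + 0.94832×0.96902×0.99636 = 0.129802 + 0.915596 = 1.045398.
Q̄ = (S₀/π) × [bracket] = (1361/π) × 1.045398 = 452.89 W/m².
— Configuration B (φ=+36.8°):
cos H₀ = −tan(+36.8°) tan(+14.300°) = -0.1907, H₀ = 1.7627 rad.
Bracket: H₀ sin φ sin δ + cos φ cos δ sin H₀ = 1.7627×0.59902×0.24700 + 0.80073×0.96902×0.98165 = 0.260805 + 0.761685 = 1.022490.
Q̄ = (S₀/π) × [bracket] = (1361/π) × 1.022490 = 442.96 W/m².
Ratio Q̄_A / Q̄_B = 452.89 / 442.96 = 1.022.

Q̄_A / Q̄_B ≈ 1.02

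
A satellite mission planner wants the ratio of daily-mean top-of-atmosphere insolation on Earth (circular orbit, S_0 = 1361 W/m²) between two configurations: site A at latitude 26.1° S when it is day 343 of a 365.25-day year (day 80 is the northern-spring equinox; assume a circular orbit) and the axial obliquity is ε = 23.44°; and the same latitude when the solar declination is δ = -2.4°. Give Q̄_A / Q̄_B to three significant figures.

— Configuration A (ϕ=-26.1°):
Solar longitude: L_s = 360° × (343 − 80)/365.25 = 259.220°.
sin δ = sin 23.44° × sin 259.220° = -0.39077, so δ = -23.002°.
cos h₀ = −tan(-26.1°) tan(-23.002°) = -0.2080, h₀ = 1.7803 rad.
Bracket: h₀ sin ϕ sin δ + cos ϕ cos δ sin h₀ = 1.7803×-0.43994×-0.39077 + 0.89803×0.92049×0.97813 = 0.306061 + 0.808549 = 1.114610.
Q̄ = (S_0/π) × [bracket] = (1361/π) × 1.114610 = 482.87 W/m².
— Configuration B (ϕ=-26.1°):
cos h₀ = −tan(-26.1°) tan(-2.400°) = -0.0205, h₀ = 1.5913 rad.
Bracket: h₀ sin ϕ sin δ + cos ϕ cos δ sin h₀ = 1.5913×-0.43994×-0.04188 + 0.89803×0.99912×0.99979 = 0.029319 + 0.897051 = 0.926370.
Q̄ = (S_0/π) × [bracket] = (1361/π) × 0.926370 = 401.32 W/m².
Ratio Q̄_A / Q̄_B = 482.87 / 401.32 = 1.203.

Q̄_A / Q̄_B ≈ 1.20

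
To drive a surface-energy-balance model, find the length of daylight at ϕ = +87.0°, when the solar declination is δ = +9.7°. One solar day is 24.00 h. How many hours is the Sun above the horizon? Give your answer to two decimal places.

24.00 h

Sunrise equation: cos h₀ = −tan ϕ · tan δ = -3.2616 ≤ −1, so the Sun never sets (polar day) and h₀ = π.
Daylight = 2h₀/(2π) × 24.00 h = (3.1416/π) × 24.00 = 24.00 h.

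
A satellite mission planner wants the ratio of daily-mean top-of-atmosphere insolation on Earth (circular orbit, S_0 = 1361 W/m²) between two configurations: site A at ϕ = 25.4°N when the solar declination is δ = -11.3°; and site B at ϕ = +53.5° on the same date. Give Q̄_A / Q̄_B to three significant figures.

Q̄_A / Q̄_B ≈ 2.12

— Configuration A (ϕ=+25.4°):
cos h₀ = −tan(+25.4°) tan(-11.300°) = 0.0949, h₀ = 1.4758 rad.
Bracket: h₀ sin ϕ sin δ + cos ϕ cos δ sin h₀ = 1.4758×0.42894×-0.19595 + 0.90334×0.98061×0.99549 = -0.124042 + 0.881829 = 0.757787.
Q̄ = (S_0/π) × [bracket] = (1361/π) × 0.757787 = 328.29 W/m².
— Configuration B (ϕ=+53.5°):
cos h₀ = −tan(+53.5°) tan(-11.300°) = 0.2700, h₀ = 1.2974 rad.
Bracket: h₀ sin ϕ sin δ + cos ϕ cos δ sin h₀ = 1.2974×0.80386×-0.19595 + 0.59482×0.98061×0.96285 = -0.204362 + 0.561617 = 0.357255.
Q̄ = (S_0/π) × [bracket] = (1361/π) × 0.357255 = 154.77 W/m².
Ratio Q̄_A / Q̄_B = 328.29 / 154.77 = 2.121.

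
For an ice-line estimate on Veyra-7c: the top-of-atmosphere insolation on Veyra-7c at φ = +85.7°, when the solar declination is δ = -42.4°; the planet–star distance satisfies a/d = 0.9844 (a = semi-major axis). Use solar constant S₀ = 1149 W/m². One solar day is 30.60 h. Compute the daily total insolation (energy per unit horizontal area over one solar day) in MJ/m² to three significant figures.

cos H₀ = −tan(+85.7°) tan(-42.400°) = 12.1442 ≥ 1 ⇒ polar night, H₀ = 0 and Q̄ = 0.
Inverse-square distance factor (a/d)² = 0.9844² = 0.969043.
Daily total = Q̄ × 30.60 h × 3600 s/h = 0.00 MJ/m².

0.00 MJ/m²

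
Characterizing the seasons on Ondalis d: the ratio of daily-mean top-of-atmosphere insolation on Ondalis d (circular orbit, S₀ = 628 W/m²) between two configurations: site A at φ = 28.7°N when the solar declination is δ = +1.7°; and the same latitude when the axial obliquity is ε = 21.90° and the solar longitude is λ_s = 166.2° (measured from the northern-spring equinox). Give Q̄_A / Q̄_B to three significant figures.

Q̄_A / Q̄_B ≈ 0.955

— Configuration A (φ=+28.7°):
cos H₀ = −tan(+28.7°) tan(+1.700°) = -0.0162, H₀ = 1.5870 rad.
Bracket: H₀ sin φ sin δ + cos φ cos δ sin H₀ = 1.5870×0.48022×0.02967 + 0.87715×0.99956×0.99987 = 0.022612 + 0.876650 = 0.899262.
Q̄ = (S₀/π) × [bracket] = (628/π) × 0.899262 = 179.76 W/m².
— Configuration B (φ=+28.7°):
Solar declination: sin δ = sin ε · sin λ_s = sin 21.90° × sin 166.2° = 0.08897, so δ = +5.104°.
cos H₀ = −tan(+28.7°) tan(+5.104°) = -0.0489, H₀ = 1.6197 rad.
Bracket: H₀ sin φ sin δ + cos φ cos δ sin H₀ = 1.6197×0.48022×0.08897 + 0.87715×0.99603×0.99880 = 0.069202 + 0.872619 = 0.941821.
Q̄ = (S₀/π) × [bracket] = (628/π) × 0.941821 = 188.27 W/m².
Ratio Q̄_A / Q̄_B = 179.76 / 188.27 = 0.9548.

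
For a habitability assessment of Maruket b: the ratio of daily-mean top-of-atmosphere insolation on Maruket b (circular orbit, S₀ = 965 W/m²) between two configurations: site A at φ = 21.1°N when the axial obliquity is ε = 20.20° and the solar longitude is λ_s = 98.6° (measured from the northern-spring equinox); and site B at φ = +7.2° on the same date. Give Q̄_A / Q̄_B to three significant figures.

— Configuration A (φ=+21.1°):
Solar declination: sin δ = sin ε · sin λ_s = sin 20.20° × sin 98.6° = 0.34142, so δ = +19.963°.
cos H₀ = −tan(+21.1°) tan(+19.963°) = -0.1402, H₀ = 1.7114 rad.
Bracket: H₀ sin φ sin δ + cos φ cos δ sin H₀ = 1.7114×0.36000×0.34142 + 0.93295×0.93991×0.99013 = 0.210350 + 0.868234 = 1.078584.
Q̄ = (S₀/π) × [bracket] = (965/π) × 1.078584 = 331.31 W/m².
— Configuration B (φ=+7.2°):
cos H₀ = −tan(+7.2°) tan(+19.963°) = -0.0459, H₀ = 1.6167 rad.
Bracket: H₀ sin φ sin δ + cos φ cos δ sin H₀ = 1.6167×0.12533×0.34142 + 0.99211×0.93991×0.99895 = 0.069179 + 0.931515 = 1.000694.
Q̄ = (S₀/π) × [bracket] = (965/π) × 1.000694 = 307.38 W/m².
Ratio Q̄_A / Q̄_B = 331.31 / 307.38 = 1.078.

Q̄_A / Q̄_B ≈ 1.08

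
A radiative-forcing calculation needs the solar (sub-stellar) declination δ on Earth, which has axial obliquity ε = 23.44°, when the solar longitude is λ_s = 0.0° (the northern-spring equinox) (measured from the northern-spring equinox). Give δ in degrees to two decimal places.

sin δ = sin ε · sin λ_s = sin 23.44° × sin 0.0° = 0.000000.
δ = arcsin(0.000000) = +0.00°.

δ = +0.00°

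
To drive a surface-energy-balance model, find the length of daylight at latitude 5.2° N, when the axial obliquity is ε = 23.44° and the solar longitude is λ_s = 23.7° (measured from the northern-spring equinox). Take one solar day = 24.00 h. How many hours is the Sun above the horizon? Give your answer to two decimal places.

Solar declination: sin δ = sin ε · sin λ_s = sin 23.44° × sin 23.7° = 0.15989, so δ = +9.201°.
cos H₀ = −tan φ · tan δ = −tan(+5.2°) × tan(+9.201°) = -0.0147, so H₀ = 1.5855 rad = 90.84°.
Daylight = 2H₀/(2π) × 24.00 h = (1.5855/π) × 24.00 = 12.11 h.

12.11 h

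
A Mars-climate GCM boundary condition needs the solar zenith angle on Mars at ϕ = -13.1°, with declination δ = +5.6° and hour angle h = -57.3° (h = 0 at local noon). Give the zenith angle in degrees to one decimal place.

θ_z = 59.9°

cos θ_z = sin ϕ sin δ + cos ϕ cos δ cos h = -0.022117 + 0.523670 = 0.501553.
θ_z = arccos(0.501553) = 59.9°.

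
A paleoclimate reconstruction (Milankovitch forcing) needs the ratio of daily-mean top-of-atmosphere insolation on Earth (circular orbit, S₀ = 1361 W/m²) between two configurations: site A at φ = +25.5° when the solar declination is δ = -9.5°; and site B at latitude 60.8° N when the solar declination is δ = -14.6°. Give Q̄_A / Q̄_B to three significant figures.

— Configuration A (φ=+25.5°):
cos H₀ = −tan(+25.5°) tan(-9.500°) = 0.0798, H₀ = 1.4909 rad.
Bracket: H₀ sin φ sin δ + cos φ cos δ sin H₀ = 1.4909×0.43051×-0.16505 + 0.90259×0.98629×0.99681 = -0.105937 + 0.887376 = 0.781439.
Q̄ = (S₀/π) × [bracket] = (1361/π) × 0.781439 = 338.53 W/m².
— Configuration B (φ=+60.8°):
cos H₀ = −tan(+60.8°) tan(-14.600°) = 0.4661, H₀ = 1.0859 rad.
Bracket: H₀ sin φ sin δ + cos φ cos δ sin H₀ = 1.0859×0.87292×-0.25207 + 0.48786×0.96771×0.88475 = -0.238938 + 0.417697 = 0.178759.
Q̄ = (S₀/π) × [bracket] = (1361/π) × 0.178759 = 77.442 W/m².
Ratio Q̄_A / Q̄_B = 338.53 / 77.442 = 4.371.

Q̄_A / Q̄_B ≈ 4.37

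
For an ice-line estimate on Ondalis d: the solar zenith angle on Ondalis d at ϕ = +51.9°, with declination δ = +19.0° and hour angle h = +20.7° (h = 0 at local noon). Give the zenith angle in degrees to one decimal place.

cos θ_z = sin ϕ sin δ + cos ϕ cos δ cos h = 0.256201 + 0.545756 = 0.801957.
θ_z = arccos(0.801957) = 36.7°.

θ_z = 36.7°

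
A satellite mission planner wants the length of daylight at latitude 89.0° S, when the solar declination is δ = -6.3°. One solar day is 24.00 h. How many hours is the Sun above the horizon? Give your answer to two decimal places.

Sunrise equation: cos H₀ = −tan φ · tan δ = -6.3249 ≤ −1, so the Sun never sets (polar day) and H₀ = π.
Daylight = 2H₀/(2π) × 24.00 h = (3.1416/π) × 24.00 = 24.00 h.

24.00 h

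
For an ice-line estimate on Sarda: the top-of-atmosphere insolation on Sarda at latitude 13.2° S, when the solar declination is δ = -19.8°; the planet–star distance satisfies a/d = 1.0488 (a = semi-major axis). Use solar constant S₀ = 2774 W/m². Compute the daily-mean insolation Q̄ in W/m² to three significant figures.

cos H₀ = −tan(-13.2°) tan(-19.800°) = -0.0844, H₀ = 1.6553 rad.
Bracket: H₀ sin φ sin δ + cos φ cos δ sin H₀ = 1.6553×-0.22835×-0.33874 + 0.97358×0.94088×0.99643 = 0.128040 + 0.912752 = 1.040792.
Inverse-square distance factor (a/d)² = 1.0488² = 1.099981.
Q̄ = (S₀/π) × 1.099981 × [bracket] = (2774/π) × 1.099981 × 1.040792 = 1011 W/m².

Q̄ ≈ 1.01e+03 W/m²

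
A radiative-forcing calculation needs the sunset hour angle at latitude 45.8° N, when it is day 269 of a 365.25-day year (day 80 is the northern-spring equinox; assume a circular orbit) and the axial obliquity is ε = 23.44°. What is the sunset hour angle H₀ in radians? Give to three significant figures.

H₀ = 1.53 rad

Solar longitude: λ_s = 360° × (269 − 80)/365.25 = 186.283°.
sin δ = sin 23.44° × sin 186.283° = -0.04354, so δ = -2.495°.
cos H₀ = −tan φ · tan δ = −tan(+45.8°) × tan(-2.495°) = 0.0448, so H₀ = 1.5260 rad = 87.43°.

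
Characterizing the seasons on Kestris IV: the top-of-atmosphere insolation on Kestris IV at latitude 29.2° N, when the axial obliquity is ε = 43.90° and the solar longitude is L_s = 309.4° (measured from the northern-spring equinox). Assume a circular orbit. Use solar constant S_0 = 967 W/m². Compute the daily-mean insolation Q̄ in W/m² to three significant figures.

Solar declination: sin δ = sin ε · sin L_s = sin 43.90° × sin 309.4° = -0.53581, so δ = -32.399°.
cos h₀ = −tan(+29.2°) tan(-32.399°) = 0.3547, h₀ = 1.2082 rad.
Bracket: h₀ sin ϕ sin δ + cos ϕ cos δ sin h₀ = 1.2082×0.48786×-0.53581 + 0.87292×0.84434×0.93499 = -0.315824 + 0.689126 = 0.373302.
Q̄ = (S_0/π) × [bracket] = (967/π) × 0.373302 = 114.9 W/m².

Q̄ ≈ 115 W/m²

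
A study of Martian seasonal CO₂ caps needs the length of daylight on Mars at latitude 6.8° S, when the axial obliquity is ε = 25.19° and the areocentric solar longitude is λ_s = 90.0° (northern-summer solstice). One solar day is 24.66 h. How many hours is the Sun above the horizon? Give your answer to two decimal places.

sin δ = sin 25.19° × sin 90.0° = 0.42562, so δ = +25.190°.
cos H₀ = −tan φ · tan δ = −tan(-6.8°) × tan(+25.190°) = 0.0561, so H₀ = 1.5147 rad = 86.78°.
Daylight = 2H₀/(2π) × 24.66 h = (1.5147/π) × 24.66 = 11.89 h.

11.89 h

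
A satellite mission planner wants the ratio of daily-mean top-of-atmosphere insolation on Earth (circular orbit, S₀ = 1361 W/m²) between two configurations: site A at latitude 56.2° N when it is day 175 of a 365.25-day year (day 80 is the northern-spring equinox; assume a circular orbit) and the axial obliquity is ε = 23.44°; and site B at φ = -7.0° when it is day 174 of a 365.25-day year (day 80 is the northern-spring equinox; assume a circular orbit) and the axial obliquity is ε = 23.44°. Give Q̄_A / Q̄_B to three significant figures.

Q̄_A / Q̄_B ≈ 1.36

— Configuration A (φ=+56.2°):
Solar longitude: λ_s = 360° × (175 − 80)/365.25 = 93.634°.
sin δ = sin 23.44° × sin 93.634° = 0.39699, so δ = +23.390°.
cos H₀ = −tan(+56.2°) tan(+23.390°) = -0.6461, H₀ = 2.2733 rad.
Bracket: H₀ sin φ sin δ + cos φ cos δ sin H₀ = 2.2733×0.83098×0.39699 + 0.55630×0.91782×0.76324 = 0.749941 + 0.389698 = 1.139639.
Q̄ = (S₀/π) × [bracket] = (1361/π) × 1.139639 = 493.71 W/m².
— Configuration B (φ=-7.0°):
Solar longitude: λ_s = 360° × (174 − 80)/365.25 = 92.649°.
sin δ = sin 23.44° × sin 92.649° = 0.39736, so δ = +23.413°.
cos H₀ = −tan(-7.0°) tan(+23.413°) = 0.0532, H₀ = 1.5176 rad.
Bracket: H₀ sin φ sin δ + cos φ cos δ sin H₀ = 1.5176×-0.12187×0.39736 + 0.99255×0.91766×0.99859 = -0.073492 + 0.909539 = 0.836047.
Q̄ = (S₀/π) × [bracket] = (1361/π) × 0.836047 = 362.19 W/m².
Ratio Q̄_A / Q̄_B = 493.71 / 362.19 = 1.363.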